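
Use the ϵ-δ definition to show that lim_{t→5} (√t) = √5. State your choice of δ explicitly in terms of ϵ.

Fix ϵ > 0. We want δ > 0 such that 0 < |t − 5| < δ implies |√t − √5| < ϵ.
Multiplying by the conjugate, |√t − √5| = |t − 5|/(√t + √5).
Restrict δ ≤ 5 so that |t − 5| < 5 forces t > 0, and then √t + √5 > √5.
Hence |√t − √5| < |t − 5|/√5, which is < ϵ once |t − 5| < √5·ϵ.
Take δ = min(5, √5·ϵ). If 0 < |t − 5| < δ then t > 0 and |√t − √5| < |t − 5|/√5 < ϵ.

δ = min(5, √5·ϵ)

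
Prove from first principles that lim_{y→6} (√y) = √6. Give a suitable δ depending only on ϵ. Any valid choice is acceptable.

δ = min(6, √6·ϵ)

Suppose ϵ > 0. We want δ > 0 such that 0 < |y − 6| < δ implies |√y − √6| < ϵ.
Rationalise: √y − √6 = (y − 6)/(√y + √6), so |√y − √6| = |y − 6|/(√y + √6).
Restrict δ ≤ 6 so that |y − 6| < 6 forces y > 0, and then √y + √6 > √6.
Hence |√y − √6| < |y − 6|/√6, which is < ϵ once |y − 6| < √6·ϵ.
Take δ = min(6, √6·ϵ). If 0 < |y − 6| < δ then y > 0 and |√y − √6| < |y − 6|/√6 < ϵ.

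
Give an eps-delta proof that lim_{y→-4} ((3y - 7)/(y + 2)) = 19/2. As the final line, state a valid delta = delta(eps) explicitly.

delta = min(1, (2/13)eps)

Let eps > 0 be given. We want delta > 0 with 0 < |y + 4| < delta ⇒ |(3y - 7)/(y + 2) − (19/2)| < eps.
Combining over a common denominator, (3y - 7)/(y + 2) − (19/2) = [(3y - 7)·(-2) − (-19)·(y + 2)] / [(-2)·(y + 2)] = 13(y + 4) / ((-2)(y + 2)).
So |(3y - 7)/(y + 2) − (19/2)| = 13|y + 4| / (2·|y + 2|).
Require delta ≤ 1, so |y + 2| ≥ |-2| − |y + 4| > 2 − 1 = 1.
Hence |(3y - 7)/(y + 2) − (19/2)| < 13|y + 4|/(2·1) = (13/2)|y + 4|, which is < eps once |y + 4| < (2/13)eps.
Take delta = min(1, (2/13)eps). Then 0 < |y + 4| < delta forces both bounds, so |(3y - 7)/(y + 2) − (19/2)| < eps.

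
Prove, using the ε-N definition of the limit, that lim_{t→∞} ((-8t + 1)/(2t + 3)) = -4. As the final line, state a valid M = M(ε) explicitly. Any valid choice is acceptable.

Let ε > 0. We seek M > 0 such that t > M implies |(-8t + 1)/(2t + 3) + 4| < ε.
(-8t + 1)/(2t + 3) + 4 = (2(-8t + 1) − (-8)(2t + 3)) / (2(2t + 3)) = 26/(2(2t + 3)).
For t > 0 we have 2t + 3 > 2t, so |(-8t + 1)/(2t + 3) + 4| = 26/(2(2t + 3)) < 26/(2·2t) = (13/2)/t.
Thus |(-8t + 1)/(2t + 3) + 4| < ε whenever t > (13/2)/ε.
Take M = (13/2)/ε. If t > M then |(-8t + 1)/(2t + 3) + 4| < (13/2)/t < ε.

M = (13/2)/ε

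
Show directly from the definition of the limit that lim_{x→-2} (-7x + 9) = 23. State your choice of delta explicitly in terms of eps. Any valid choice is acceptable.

Fix eps > 0. We need delta > 0 so that 0 < |x + 2| < delta implies |(-7x + 9) − 23| < eps.
Since (-7x + 9) − 23 = -7(x + 2), we have |(-7x + 9) − 23| = 7|x + 2|.
So 7|x + 2| < eps exactly when |x + 2| < eps/7.
Choosing delta = eps/7 gives |(-7x + 9) − 23| = 7|x + 2| < eps whenever |x + 2| < delta.

delta = eps/7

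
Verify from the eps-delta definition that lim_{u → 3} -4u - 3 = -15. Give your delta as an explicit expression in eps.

delta = eps/4

Let eps > 0 be given. We need delta > 0 so that 0 < |u − 3| < delta implies |(-4u - 3) + 15| < eps.
|(-4u - 3) + 15| = |-4u + 12| = 4|u − 3|.
So 4|u − 3| < eps exactly when |u − 3| < eps/4.
Choosing delta = eps/4 gives |(-4u - 3) + 15| = 4|u − 3| < eps whenever |u − 3| < delta.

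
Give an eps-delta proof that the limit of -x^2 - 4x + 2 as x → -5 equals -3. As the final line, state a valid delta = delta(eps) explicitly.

Fix eps > 0. We want delta > 0 such that 0 < |x + 5| < delta implies |(-x^2 - 4x + 2) + 3| < eps.
(-x^2 - 4x + 2) + 3 = -x^2 - 4x + 5 = (x + 5)(-x + 1).
So |(-x^2 - 4x + 2) + 3| = |x + 5|·|-x + 1|.
Require delta ≤ 2. Then |x + 5| < 2 gives |x| < 7, and by the triangle inequality |-x + 1| ≤ 7 + 1 = 8.
Hence |(-x^2 - 4x + 2) + 3| ≤ 8|x + 5| < eps provided |x + 5| < eps/8.
Choosing delta = min(2, eps/8) ensures both conditions, hence |(-x^2 - 4x + 2) + 3| < eps.

delta = min(2, eps/8)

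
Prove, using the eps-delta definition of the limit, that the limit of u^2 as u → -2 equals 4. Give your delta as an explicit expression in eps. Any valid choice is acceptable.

Suppose eps > 0. We seek delta > 0 with 0 < |u + 2| < delta ⇒ |u^2 − 4| < eps.
Factor: u^2 − 4 = (u + 2)(u - 2), so |u^2 − 4| = |u + 2|·|u - 2|.
Restrict delta ≤ 2. Then |u + 2| < 2 gives |u| < 4, so by the triangle inequality |u - 2| ≤ 4 + 2 = 6.
Hence |u^2 − 4| ≤ 6|u + 2|, which is < eps once |u + 2| < eps/6.
Take delta = min(2, eps/6). If 0 < |u + 2| < delta then both bounds hold and |u^2 − 4| ≤ 6|u + 2| < 6·(eps/6) = eps.

delta = min(2, eps/6)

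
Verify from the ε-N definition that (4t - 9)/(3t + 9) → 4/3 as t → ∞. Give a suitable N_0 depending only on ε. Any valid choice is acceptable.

Let ε > 0. We seek N_0 > 0 such that t > N_0 implies |(4t - 9)/(3t + 9) − (4/3)| < ε.
(4t - 9)/(3t + 9) − (4/3) = (3(4t - 9) − 4(3t + 9)) / (3(3t + 9)) = -63/(3(3t + 9)).
For t > 0 we have 3t + 9 > 3t, so |(4t - 9)/(3t + 9) − (4/3)| = 63/(3(3t + 9)) < 63/(3·3t) = 7/t.
Thus |(4t - 9)/(3t + 9) − (4/3)| < ε whenever t > 7/ε.
Take N_0 = 7/ε. If t > N_0 then |(4t - 9)/(3t + 9) − (4/3)| < 7/t < ε.

N_0 = 7/ε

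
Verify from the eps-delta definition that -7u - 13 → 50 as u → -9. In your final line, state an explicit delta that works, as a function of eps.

delta = eps/7

Fix eps > 0. We need delta > 0 so that 0 < |u + 9| < delta implies |(-7u - 13) − 50| < eps.
Since (-7u - 13) − 50 = -7(u + 9), we have |(-7u - 13) − 50| = 7|u + 9|.
So 7|u + 9| < eps exactly when |u + 9| < eps/7.
Take delta = eps/7. If 0 < |u + 9| < delta then |(-7u - 13) − 50| = 7|u + 9| < 7·(eps/7) = eps.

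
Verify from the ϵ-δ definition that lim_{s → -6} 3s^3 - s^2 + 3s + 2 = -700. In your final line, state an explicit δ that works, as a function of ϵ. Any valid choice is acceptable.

Suppose ϵ > 0. We want δ > 0 such that 0 < |s + 6| < δ implies |(3s^3 - s^2 + 3s + 2) + 700| < ϵ.
(3s^3 - s^2 + 3s + 2) + 700 = 3s^3 - s^2 + 3s + 702 = (s + 6)(3s^2 - 19s + 117).
So |(3s^3 - s^2 + 3s + 2) + 700| = |s + 6|·|3s^2 - 19s + 117|.
Assume first that |s + 6| < 1, so |s| < 7. Then |3s^2 - 19s + 117| ≤ 3·7^2 + 19·7 + 117 = 397.
Hence |(3s^3 - s^2 + 3s + 2) + 700| ≤ 397|s + 6| < ϵ provided |s + 6| < ϵ/397.
Choosing δ = min(1, ϵ/397) ensures both conditions, hence |(3s^3 - s^2 + 3s + 2) + 700| < ϵ.

δ = min(1, ϵ/397)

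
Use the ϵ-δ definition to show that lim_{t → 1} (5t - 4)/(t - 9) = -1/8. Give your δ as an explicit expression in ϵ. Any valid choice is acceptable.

Let ϵ > 0. We want δ > 0 with 0 < |t − 1| < δ ⇒ |(5t - 4)/(t - 9) + 1/8| < ϵ.
Combining over a common denominator, (5t - 4)/(t - 9) + 1/8 = [(5t - 4)·(-8) − 1·(t - 9)] / [(-8)·(t - 9)] = -41(t − 1) / ((-8)(t - 9)).
So |(5t - 4)/(t - 9) + 1/8| = 41|t − 1| / (8·|t − 9|).
Restrict δ ≤ 4. Then |t − 1| < 4 gives |t − 9| = |(t − 1) + (-8)| ≥ 8 − 4 = 4.
Hence |(5t - 4)/(t - 9) + 1/8| < 41|t − 1|/(8·4) = (41/32)|t − 1|, which is < ϵ once |t − 1| < (32/41)ϵ.
Take δ = min(4, (32/41)ϵ). Then 0 < |t − 1| < δ forces both bounds, so |(5t - 4)/(t - 9) + 1/8| < ϵ.

δ = min(4, (32/41)ϵ)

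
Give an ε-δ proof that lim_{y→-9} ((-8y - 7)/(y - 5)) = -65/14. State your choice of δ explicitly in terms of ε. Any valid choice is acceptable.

Let ε > 0. We want δ > 0 with 0 < |y + 9| < δ ⇒ |(-8y - 7)/(y - 5) + 65/14| < ε.
Combining over a common denominator, (-8y - 7)/(y - 5) + 65/14 = [(-8y - 7)·(-14) − 65·(y - 5)] / [(-14)·(y - 5)] = 47(y + 9) / ((-14)(y - 5)).
So |(-8y - 7)/(y - 5) + 65/14| = 47|y + 9| / (14·|y − 5|).
Restrict δ ≤ 7. Then |y + 9| < 7 gives |y − 5| = |(y + 9) + (-14)| ≥ 14 − 7 = 7.
Hence |(-8y - 7)/(y - 5) + 65/14| < 47|y + 9|/(14·7) = (47/98)|y + 9|, which is < ε once |y + 9| < (98/47)ε.
Take δ = min(7, (98/47)ε). Then 0 < |y + 9| < δ forces both bounds, so |(-8y - 7)/(y - 5) + 65/14| < ε.

δ = min(7, (98/47)ε)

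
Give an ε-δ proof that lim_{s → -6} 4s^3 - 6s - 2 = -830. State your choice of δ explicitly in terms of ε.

Let ε > 0 be given. We want δ > 0 such that 0 < |s + 6| < δ implies |(4s^3 - 6s - 2) + 830| < ε.
(4s^3 - 6s - 2) + 830 = 4s^3 - 6s + 828 = (s + 6)(4s^2 - 24s + 138).
So |(4s^3 - 6s - 2) + 830| = |s + 6|·|4s^2 - 24s + 138|.
Assume first that |s + 6| < 2, so |s| < 8. Then |4s^2 - 24s + 138| ≤ 4·8^2 + 24·8 + 138 = 586.
Hence |(4s^3 - 6s - 2) + 830| ≤ 586|s + 6| < ε provided |s + 6| < ε/586.
Choosing δ = min(2, ε/586) ensures both conditions, hence |(4s^3 - 6s - 2) + 830| < ε.

δ = min(2, ε/586)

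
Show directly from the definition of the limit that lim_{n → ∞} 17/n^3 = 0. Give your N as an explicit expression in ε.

Let ε > 0. For n ≥ 1, |17/n^3 − 0| = 17/n^3.
17/n^3 < ε ⇔ n^3 > 17/ε ⇔ n > (17/ε)^{1/3}.
Take N = (17/ε)^{1/3}. Then n > N implies 17/n^3 < ε.

N = (17/ε)^{1/3}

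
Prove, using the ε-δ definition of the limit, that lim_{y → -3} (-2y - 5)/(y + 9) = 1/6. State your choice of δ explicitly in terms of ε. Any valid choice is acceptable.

δ = min(3, (18/13)ε)

Suppose ε > 0. We want δ > 0 with 0 < |y + 3| < δ ⇒ |(-2y - 5)/(y + 9) − (1/6)| < ε.
Combining over a common denominator, (-2y - 5)/(y + 9) − (1/6) = [(-2y - 5)·6 − 1·(y + 9)] / [6·(y + 9)] = -13(y + 3) / (6(y + 9)).
So |(-2y - 5)/(y + 9) − (1/6)| = 13|y + 3| / (6·|y + 9|).
Restrict δ ≤ 3. Then |y + 3| < 3 gives |y + 9| = |(y + 3) + 6| ≥ 6 − 3 = 3.
Hence |(-2y - 5)/(y + 9) − (1/6)| < 13|y + 3|/(6·3) = (13/18)|y + 3|, which is < ε once |y + 3| < (18/13)ε.
Take δ = min(3, (18/13)ε). Then 0 < |y + 3| < δ forces both bounds, so |(-2y - 5)/(y + 9) − (1/6)| < ε.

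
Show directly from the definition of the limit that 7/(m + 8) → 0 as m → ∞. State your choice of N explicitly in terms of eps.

Suppose eps > 0. For m ≥ 1, |7/(m + 8) − 0| = 7/(m + 8) ≤ 7/m.
We need 7/m < eps, i.e. m > 7/eps.
Take N = 7/eps. If m > N then |7/(m + 8)| ≤ 7/m < eps.

N = 7/eps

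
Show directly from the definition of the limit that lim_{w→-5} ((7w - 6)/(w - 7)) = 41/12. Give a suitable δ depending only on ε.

Let ε > 0. We want δ > 0 with 0 < |w + 5| < δ ⇒ |(7w - 6)/(w - 7) − (41/12)| < ε.
Combining over a common denominator, (7w - 6)/(w - 7) − (41/12) = [(7w - 6)·(-12) − (-41)·(w - 7)] / [(-12)·(w - 7)] = -43(w + 5) / ((-12)(w - 7)).
So |(7w - 6)/(w - 7) − (41/12)| = 43|w + 5| / (12·|w − 7|).
Restrict δ ≤ 6. Then |w + 5| < 6 gives |w − 7| = |(w + 5) + (-12)| ≥ 12 − 6 = 6.
Hence |(7w - 6)/(w - 7) − (41/12)| < 43|w + 5|/(12·6) = (43/72)|w + 5|, which is < ε once |w + 5| < (72/43)ε.
Take δ = min(6, (72/43)ε). Then 0 < |w + 5| < δ forces both bounds, so |(7w - 6)/(w - 7) − (41/12)| < ε.

δ = min(6, (72/43)ε)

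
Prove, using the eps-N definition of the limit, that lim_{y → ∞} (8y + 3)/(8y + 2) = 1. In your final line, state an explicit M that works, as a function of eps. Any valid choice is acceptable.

M = (1/8)/eps

Fix eps > 0. We seek M > 0 such that y > M implies |(8y + 3)/(8y + 2) − 1| < eps.
(8y + 3)/(8y + 2) − 1 = (8(8y + 3) − 8(8y + 2)) / (8(8y + 2)) = 8/(8(8y + 2)).
For y > 0 we have 8y + 2 > 8y, so |(8y + 3)/(8y + 2) − 1| = 8/(8(8y + 2)) < 8/(8·8y) = (1/8)/y.
Thus |(8y + 3)/(8y + 2) − 1| < eps whenever y > (1/8)/eps.
Take M = (1/8)/eps. If y > M then |(8y + 3)/(8y + 2) − 1| < (1/8)/y < eps.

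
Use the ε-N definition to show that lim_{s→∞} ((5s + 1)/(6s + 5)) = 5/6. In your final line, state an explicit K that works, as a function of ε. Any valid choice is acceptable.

K = (19/36)/ε

Let ε > 0 be given. We seek K > 0 such that s > K implies |(5s + 1)/(6s + 5) − (5/6)| < ε.
(5s + 1)/(6s + 5) − (5/6) = (6(5s + 1) − 5(6s + 5)) / (6(6s + 5)) = -19/(6(6s + 5)).
For s > 0 we have 6s + 5 > 6s, so |(5s + 1)/(6s + 5) − (5/6)| = 19/(6(6s + 5)) < 19/(6·6s) = (19/36)/s.
Thus |(5s + 1)/(6s + 5) − (5/6)| < ε whenever s > (19/36)/ε.
Take K = (19/36)/ε. If s > K then |(5s + 1)/(6s + 5) − (5/6)| < (19/36)/s < ε.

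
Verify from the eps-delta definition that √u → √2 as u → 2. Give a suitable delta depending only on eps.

delta = min(2, √2·eps)

Suppose eps > 0. We want delta > 0 such that 0 < |u − 2| < delta implies |√u − √2| < eps.
Multiplying by the conjugate, |√u − √2| = |u − 2|/(√u + √2).
Restrict delta ≤ 2 so that |u − 2| < 2 forces u > 0, and then √u + √2 > √2.
Hence |√u − √2| < |u − 2|/√2, which is < eps once |u − 2| < √2·eps.
Take delta = min(2, √2·eps). If 0 < |u − 2| < delta then u > 0 and |√u − √2| < |u − 2|/√2 < eps.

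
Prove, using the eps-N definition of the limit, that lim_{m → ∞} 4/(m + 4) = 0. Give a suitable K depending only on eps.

K = 4/eps

Let eps > 0. For m ≥ 1, |4/(m + 4) − 0| = 4/(m + 4) ≤ 4/m.
We need 4/m < eps, i.e. m > 4/eps.
Take K = 4/eps. If m > K then |4/(m + 4)| ≤ 4/m < eps.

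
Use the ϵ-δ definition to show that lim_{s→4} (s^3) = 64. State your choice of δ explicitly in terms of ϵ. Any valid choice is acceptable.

Fix ϵ > 0. We seek δ > 0 with 0 < |s − 4| < δ ⇒ |s^3 − 64| < ϵ.
Factor: s^3 − 64 = (s − 4)(s^2 + 4s + 16), so |s^3 − 64| = |s − 4|·|s^2 + 4s + 16|.
Restrict δ ≤ 1. Then |s − 4| < 1 gives |s| < 5, so by the triangle inequality |s^2 + 4s + 16| ≤ 5^2 + 4·5 + 16 = 61.
Hence |s^3 − 64| ≤ 61|s − 4|, which is < ϵ once |s − 4| < ϵ/61.
Take δ = min(1, ϵ/61). If 0 < |s − 4| < δ then both bounds hold and |s^3 − 64| ≤ 61|s − 4| < 61·(ϵ/61) = ϵ.

δ = min(1, ϵ/61)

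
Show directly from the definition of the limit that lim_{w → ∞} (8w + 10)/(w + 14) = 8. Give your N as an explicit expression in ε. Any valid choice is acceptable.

Let ε > 0. We seek N > 0 such that w > N implies |(8w + 10)/(w + 14) − 8| < ε.
(8w + 10)/(w + 14) − 8 = ((8w + 10) − 8(w + 14)) / ((w + 14)) = -102/((w + 14)).
For w > 0 we have w + 14 > w, so |(8w + 10)/(w + 14) − 8| = 102/((w + 14)) < 102/(w) = 102/w.
Thus |(8w + 10)/(w + 14) − 8| < ε whenever w > 102/ε.
Take N = 102/ε. If w > N then |(8w + 10)/(w + 14) − 8| < 102/w < ε.

N = 102/ε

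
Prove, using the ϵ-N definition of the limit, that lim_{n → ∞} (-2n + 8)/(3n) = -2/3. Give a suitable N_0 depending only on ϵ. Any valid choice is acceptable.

Suppose ϵ > 0. For n ≥ 1, |(-2n + 8)/(3n) + 2/3| = |24|/(3(3n)) = 24/(3(3n)).
Since 3n ≥ 3n for n ≥ 1, this is ≤ 24/(3·3n) = (8/3)/n.
So |(-2n + 8)/(3n) + 2/3| < ϵ whenever n > (8/3)/ϵ.
Take N_0 = (8/3)/ϵ. If n > N_0 then |(-2n + 8)/(3n) + 2/3| ≤ (8/3)/n < ϵ.

N_0 = (8/3)/ϵ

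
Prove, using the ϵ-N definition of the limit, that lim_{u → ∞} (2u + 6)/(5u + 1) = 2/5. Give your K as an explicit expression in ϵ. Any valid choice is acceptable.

Let ϵ > 0. We seek K > 0 such that u > K implies |(2u + 6)/(5u + 1) − (2/5)| < ϵ.
(2u + 6)/(5u + 1) − (2/5) = (5(2u + 6) − 2(5u + 1)) / (5(5u + 1)) = 28/(5(5u + 1)).
For u > 0 we have 5u + 1 > 5u, so |(2u + 6)/(5u + 1) − (2/5)| = 28/(5(5u + 1)) < 28/(5·5u) = (28/25)/u.
Thus |(2u + 6)/(5u + 1) − (2/5)| < ϵ whenever u > (28/25)/ϵ.
Take K = (28/25)/ϵ. If u > K then |(2u + 6)/(5u + 1) − (2/5)| < (28/25)/u < ϵ.

K = (28/25)/ϵ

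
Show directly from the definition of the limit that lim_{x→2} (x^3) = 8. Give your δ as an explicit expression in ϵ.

δ = min(1, ϵ/19)

Let ϵ > 0. We seek δ > 0 with 0 < |x − 2| < δ ⇒ |x^3 − 8| < ϵ.
Factor: x^3 − 8 = (x − 2)(x^2 + 2x + 4), so |x^3 − 8| = |x − 2|·|x^2 + 2x + 4|.
Restrict δ ≤ 1. Then |x − 2| < 1 gives |x| < 3, so by the triangle inequality |x^2 + 2x + 4| ≤ 3^2 + 2·3 + 4 = 19.
Hence |x^3 − 8| ≤ 19|x − 2|, which is < ϵ once |x − 2| < ϵ/19.
Take δ = min(1, ϵ/19). If 0 < |x − 2| < δ then both bounds hold and |x^3 − 8| ≤ 19|x − 2| < 19·(ϵ/19) = ϵ.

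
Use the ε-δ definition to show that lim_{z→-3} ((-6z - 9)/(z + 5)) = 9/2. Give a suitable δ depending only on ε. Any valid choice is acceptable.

Suppose ε > 0. We want δ > 0 with 0 < |z + 3| < δ ⇒ |(-6z - 9)/(z + 5) − (9/2)| < ε.
Combining over a common denominator, (-6z - 9)/(z + 5) − (9/2) = [(-6z - 9)·2 − 9·(z + 5)] / [2·(z + 5)] = -21(z + 3) / (2(z + 5)).
So |(-6z - 9)/(z + 5) − (9/2)| = 21|z + 3| / (2·|z + 5|).
Restrict δ ≤ 1. Then |z + 3| < 1 gives |z + 5| = |(z + 3) + 2| ≥ 2 − 1 = 1.
Hence |(-6z - 9)/(z + 5) − (9/2)| < 21|z + 3|/(2·1) = (21/2)|z + 3|, which is < ε once |z + 3| < (2/21)ε.
Take δ = min(1, (2/21)ε). Then 0 < |z + 3| < δ forces both bounds, so |(-6z - 9)/(z + 5) − (9/2)| < ε.

δ = min(1, (2/21)ε)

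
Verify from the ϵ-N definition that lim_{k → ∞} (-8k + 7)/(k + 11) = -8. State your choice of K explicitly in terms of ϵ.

Let ϵ > 0. For k ≥ 1, |(-8k + 7)/(k + 11) + 8| = |95|/((k + 11)) = 95/((k + 11)).
Since k + 11 ≥ k for k ≥ 1, this is ≤ 95/(k) = 95/k.
So |(-8k + 7)/(k + 11) + 8| < ϵ whenever k > 95/ϵ.
Take K = 95/ϵ. If k > K then |(-8k + 7)/(k + 11) + 8| ≤ 95/k < ϵ.

K = 95/ϵ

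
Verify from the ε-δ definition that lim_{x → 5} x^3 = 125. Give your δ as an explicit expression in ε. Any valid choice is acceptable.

Let ε > 0. We seek δ > 0 with 0 < |x − 5| < δ ⇒ |x^3 − 125| < ε.
Factor: x^3 − 125 = (x − 5)(x^2 + 5x + 25), so |x^3 − 125| = |x − 5|·|x^2 + 5x + 25|.
Restrict δ ≤ 1. Then |x − 5| < 1 gives |x| < 6, so by the triangle inequality |x^2 + 5x + 25| ≤ 6^2 + 5·6 + 25 = 91.
Hence |x^3 − 125| ≤ 91|x − 5|, which is < ε once |x − 5| < ε/91.
Take δ = min(1, ε/91). If 0 < |x − 5| < δ then both bounds hold and |x^3 − 125| ≤ 91|x − 5| < 91·(ε/91) = ε.

δ = min(1, ε/91)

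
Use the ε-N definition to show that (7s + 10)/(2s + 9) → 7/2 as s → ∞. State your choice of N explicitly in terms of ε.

Suppose ε > 0. We seek N > 0 such that s > N implies |(7s + 10)/(2s + 9) − (7/2)| < ε.
(7s + 10)/(2s + 9) − (7/2) = (2(7s + 10) − 7(2s + 9)) / (2(2s + 9)) = -43/(2(2s + 9)).
For s > 0 we have 2s + 9 > 2s, so |(7s + 10)/(2s + 9) − (7/2)| = 43/(2(2s + 9)) < 43/(2·2s) = (43/4)/s.
Thus |(7s + 10)/(2s + 9) − (7/2)| < ε whenever s > (43/4)/ε.
Take N = (43/4)/ε. If s > N then |(7s + 10)/(2s + 9) − (7/2)| < (43/4)/s < ε.

N = (43/4)/ε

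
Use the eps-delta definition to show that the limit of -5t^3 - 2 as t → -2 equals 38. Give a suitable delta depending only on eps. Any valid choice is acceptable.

delta = min(1, eps/95)

Fix eps > 0. We want delta > 0 such that 0 < |t + 2| < delta implies |(-5t^3 - 2) − 38| < eps.
(-5t^3 - 2) − 38 = -5t^3 - 40 = (t + 2)(-5t^2 + 10t - 20).
So |(-5t^3 - 2) − 38| = |t + 2|·|-5t^2 + 10t - 20|.
Require delta ≤ 1. Then |t + 2| < 1 gives |t| < 3, and by the triangle inequality |-5t^2 + 10t - 20| ≤ 5·3^2 + 10·3 + 20 = 95.
Hence |(-5t^3 - 2) − 38| ≤ 95|t + 2| < eps provided |t + 2| < eps/95.
Choosing delta = min(1, eps/95) ensures both conditions, hence |(-5t^3 - 2) − 38| < eps.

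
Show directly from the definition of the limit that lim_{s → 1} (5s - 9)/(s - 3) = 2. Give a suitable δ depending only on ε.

Let ε > 0 be given. We want δ > 0 with 0 < |s − 1| < δ ⇒ |(5s - 9)/(s - 3) − 2| < ε.
Combining over a common denominator, (5s - 9)/(s - 3) − 2 = [(5s - 9)·(-2) − (-4)·(s - 3)] / [(-2)·(s - 3)] = -6(s − 1) / ((-2)(s - 3)).
So |(5s - 9)/(s - 3) − 2| = 6|s − 1| / (2·|s − 3|).
Require δ ≤ 1, so |s − 3| ≥ |-2| − |s − 1| > 2 − 1 = 1.
Hence |(5s - 9)/(s - 3) − 2| < 6|s − 1|/(2·1) = 3|s − 1|, which is < ε once |s − 1| < (1/3)ε.
Take δ = min(1, (1/3)ε). Then 0 < |s − 1| < δ forces both bounds, so |(5s - 9)/(s - 3) − 2| < ε.

δ = min(1, (1/3)ε)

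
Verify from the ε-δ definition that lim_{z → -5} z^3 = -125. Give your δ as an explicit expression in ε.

Let ε > 0. We seek δ > 0 with 0 < |z + 5| < δ ⇒ |z^3 + 125| < ε.
Factor: z^3 + 125 = (z + 5)(z^2 - 5z + 25), so |z^3 + 125| = |z + 5|·|z^2 - 5z + 25|.
Restrict δ ≤ 2. Then |z + 5| < 2 gives |z| < 7, so by the triangle inequality |z^2 - 5z + 25| ≤ 7^2 + 5·7 + 25 = 109.
Hence |z^3 + 125| ≤ 109|z + 5|, which is < ε once |z + 5| < ε/109.
Take δ = min(2, ε/109). If 0 < |z + 5| < δ then both bounds hold and |z^3 + 125| ≤ 109|z + 5| < 109·(ε/109) = ε.

δ = min(2, ε/109)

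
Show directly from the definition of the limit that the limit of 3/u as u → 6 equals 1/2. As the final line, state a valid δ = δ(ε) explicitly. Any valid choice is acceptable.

δ = min(3, 6ε)

Let ε > 0 be given. We seek δ > 0 such that 0 < |u − 6| < δ implies |3/u − (1/2)| < ε.
|3/u − (1/2)| = 3·|6 − u|/(6·|u|) = 3|u − 6|/(6|u|).
Restrict δ ≤ 3. Then |u − 6| < 3 gives |u| > 3, so 6|u| > 18.
Then |3/u − (1/2)| < 3|u − 6|/18, which is < ε when |u − 6| < 6ε.
Take δ = min(3, 6ε). Then 0 < |u − 6| < δ gives both |u − 6| < 3 and |u − 6| < 6ε, so |3/u − (1/2)| < ε.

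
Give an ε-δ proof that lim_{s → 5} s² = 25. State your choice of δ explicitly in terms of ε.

Fix ε > 0. We seek δ > 0 with 0 < |s − 5| < δ ⇒ |s² − 25| < ε.
Factor: s² − 25 = (s − 5)(s + 5), so |s² − 25| = |s − 5|·|s + 5|.
Impose δ ≤ 1 so that |s| < 6; then |s + 5| ≤ 11.
Hence |s² − 25| ≤ 11|s − 5|, which is < ε once |s − 5| < ε/11.
Take δ = min(1, ε/11). If 0 < |s − 5| < δ then both bounds hold and |s² − 25| ≤ 11|s − 5| < 11·(ε/11) = ε.

δ = min(1, ε/11)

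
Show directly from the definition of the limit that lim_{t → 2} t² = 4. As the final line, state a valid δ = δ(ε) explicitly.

Let ε > 0 be given. We seek δ > 0 with 0 < |t − 2| < δ ⇒ |t² − 4| < ε.
Factor: t² − 4 = (t − 2)(t + 2), so |t² − 4| = |t − 2|·|t + 2|.
Impose δ ≤ 1 so that |t| < 3; then |t + 2| ≤ 5.
Hence |t² − 4| ≤ 5|t − 2|, which is < ε once |t − 2| < ε/5.
Take δ = min(1, ε/5). If 0 < |t − 2| < δ then both bounds hold and |t² − 4| ≤ 5|t − 2| < 5·(ε/5) = ε.

δ = min(1, ε/5)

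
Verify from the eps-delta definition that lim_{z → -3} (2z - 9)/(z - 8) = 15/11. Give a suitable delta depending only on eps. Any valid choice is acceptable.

delta = min(11/2, (121/14)eps)

Suppose eps > 0. We want delta > 0 with 0 < |z + 3| < delta ⇒ |(2z - 9)/(z - 8) − (15/11)| < eps.
Combining over a common denominator, (2z - 9)/(z - 8) − (15/11) = [(2z - 9)·(-11) − (-15)·(z - 8)] / [(-11)·(z - 8)] = -7(z + 3) / ((-11)(z - 8)).
So |(2z - 9)/(z - 8) − (15/11)| = 7|z + 3| / (11·|z − 8|).
Require delta ≤ 11/2, so |z − 8| ≥ |-11| − |z + 3| > 11 − 11/2 = 11/2.
Hence |(2z - 9)/(z - 8) − (15/11)| < 7|z + 3|/(11·(11/2)) = (14/121)|z + 3|, which is < eps once |z + 3| < (121/14)eps.
Take delta = min(11/2, (121/14)eps). Then 0 < |z + 3| < delta forces both bounds, so |(2z - 9)/(z - 8) − (15/11)| < eps.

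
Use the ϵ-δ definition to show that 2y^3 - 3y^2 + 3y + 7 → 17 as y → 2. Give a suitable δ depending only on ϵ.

δ = min(2, ϵ/41)

Fix ϵ > 0. We want δ > 0 such that 0 < |y − 2| < δ implies |(2y^3 - 3y^2 + 3y + 7) − 17| < ϵ.
(2y^3 - 3y^2 + 3y + 7) − 17 = 2y^3 - 3y^2 + 3y - 10 = (y − 2)(2y^2 + y + 5).
So |(2y^3 - 3y^2 + 3y + 7) − 17| = |y − 2|·|2y^2 + y + 5|.
Require δ ≤ 2. Then |y − 2| < 2 gives |y| < 4, and by the triangle inequality |2y^2 + y + 5| ≤ 2·4^2 + 4 + 5 = 41.
Hence |(2y^3 - 3y^2 + 3y + 7) − 17| ≤ 41|y − 2| < ϵ provided |y − 2| < ϵ/41.
Choosing δ = min(2, ϵ/41) ensures both conditions, hence |(2y^3 - 3y^2 + 3y + 7) − 17| < ϵ.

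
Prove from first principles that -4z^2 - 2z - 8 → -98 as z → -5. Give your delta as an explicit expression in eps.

delta = min(1, eps/42)

Suppose eps > 0. We want delta > 0 such that 0 < |z + 5| < delta implies |(-4z^2 - 2z - 8) + 98| < eps.
(-4z^2 - 2z - 8) + 98 = -4z^2 - 2z + 90 = (z + 5)(-4z + 18).
So |(-4z^2 - 2z - 8) + 98| = |z + 5|·|-4z + 18|.
Assume first that |z + 5| < 1, so |z| < 6. Then |-4z + 18| ≤ 4·6 + 18 = 42.
Hence |(-4z^2 - 2z - 8) + 98| ≤ 42|z + 5| < eps provided |z + 5| < eps/42.
Choosing delta = min(1, eps/42) ensures both conditions, hence |(-4z^2 - 2z - 8) + 98| < eps.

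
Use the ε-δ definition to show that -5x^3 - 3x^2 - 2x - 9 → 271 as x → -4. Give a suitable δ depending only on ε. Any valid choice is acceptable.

Suppose ε > 0. We want δ > 0 such that 0 < |x + 4| < δ implies |(-5x^3 - 3x^2 - 2x - 9) − 271| < ε.
(-5x^3 - 3x^2 - 2x - 9) − 271 = -5x^3 - 3x^2 - 2x - 280 = (x + 4)(-5x^2 + 17x - 70).
So |(-5x^3 - 3x^2 - 2x - 9) − 271| = |x + 4|·|-5x^2 + 17x - 70|.
Assume first that |x + 4| < 1, so |x| < 5. Then |-5x^2 + 17x - 70| ≤ 5·5^2 + 17·5 + 70 = 280.
Hence |(-5x^3 - 3x^2 - 2x - 9) − 271| ≤ 280|x + 4| < ε provided |x + 4| < ε/280.
Take δ = min(1, ε/280). Then 0 < |x + 4| < δ gives both |x + 4| < 1 and |x + 4| < ε/280, so |(-5x^3 - 3x^2 - 2x - 9) − 271| < ε.

δ = min(1, ε/280)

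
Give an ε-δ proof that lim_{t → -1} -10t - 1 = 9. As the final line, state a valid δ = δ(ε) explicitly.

δ = ε/10

Suppose ε > 0. We need δ > 0 so that 0 < |t + 1| < δ implies |(-10t - 1) − 9| < ε.
Since (-10t - 1) − 9 = -10(t + 1), we have |(-10t - 1) − 9| = 10|t + 1|.
Thus it suffices that |t + 1| < ε/10.
Choosing δ = ε/10 gives |(-10t - 1) − 9| = 10|t + 1| < ε whenever |t + 1| < δ.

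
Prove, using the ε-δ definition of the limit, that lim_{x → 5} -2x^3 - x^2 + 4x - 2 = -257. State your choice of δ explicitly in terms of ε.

δ = min(1, ε/189)

Suppose ε > 0. We want δ > 0 such that 0 < |x − 5| < δ implies |(-2x^3 - x^2 + 4x - 2) + 257| < ε.
(-2x^3 - x^2 + 4x - 2) + 257 = -2x^3 - x^2 + 4x + 255 = (x − 5)(-2x^2 - 11x - 51).
So |(-2x^3 - x^2 + 4x - 2) + 257| = |x − 5|·|-2x^2 - 11x - 51|.
Require δ ≤ 1. Then |x − 5| < 1 gives |x| < 6, and by the triangle inequality |-2x^2 - 11x - 51| ≤ 2·6^2 + 11·6 + 51 = 189.
Hence |(-2x^3 - x^2 + 4x - 2) + 257| ≤ 189|x − 5| < ε provided |x − 5| < ε/189.
Take δ = min(1, ε/189). Then 0 < |x − 5| < δ gives both |x − 5| < 1 and |x − 5| < ε/189, so |(-2x^3 - x^2 + 4x - 2) + 257| < ε.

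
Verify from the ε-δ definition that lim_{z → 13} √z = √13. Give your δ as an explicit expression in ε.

δ = min(13, √13·ε)

Let ε > 0 be given. We want δ > 0 such that 0 < |z − 13| < δ implies |√z − √13| < ε.
Multiplying by the conjugate, |√z − √13| = |z − 13|/(√z + √13).
Restrict δ ≤ 13 so that |z − 13| < 13 forces z > 0, and then √z + √13 > √13.
Hence |√z − √13| < |z − 13|/√13, which is < ε once |z − 13| < √13·ε.
Take δ = min(13, √13·ε). If 0 < |z − 13| < δ then z > 0 and |√z − √13| < |z − 13|/√13 < ε.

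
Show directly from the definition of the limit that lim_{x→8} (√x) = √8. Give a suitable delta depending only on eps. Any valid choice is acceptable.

delta = min(8, √8·eps)

Suppose eps > 0. We want delta > 0 such that 0 < |x − 8| < delta implies |√x − √8| < eps.
Multiplying by the conjugate, |√x − √8| = |x − 8|/(√x + √8).
Restrict delta ≤ 8 so that |x − 8| < 8 forces x > 0, and then √x + √8 > √8.
Hence |√x − √8| < |x − 8|/√8, which is < eps once |x − 8| < √8·eps.
Take delta = min(8, √8·eps). If 0 < |x − 8| < delta then x > 0 and |√x − √8| < |x − 8|/√8 < eps.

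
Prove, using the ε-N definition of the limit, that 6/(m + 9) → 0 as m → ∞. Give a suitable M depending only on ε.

Suppose ε > 0. For m ≥ 1, |6/(m + 9) − 0| = 6/(m + 9) ≤ 6/m.
We need 6/m < ε, i.e. m > 6/ε.
Take M = 6/ε. If m > M then |6/(m + 9)| ≤ 6/m < ε.

M = 6/ε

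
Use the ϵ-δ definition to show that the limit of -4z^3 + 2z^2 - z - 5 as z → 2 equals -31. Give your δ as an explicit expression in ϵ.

Suppose ϵ > 0. We want δ > 0 such that 0 < |z − 2| < δ implies |(-4z^3 + 2z^2 - z - 5) + 31| < ϵ.
(-4z^3 + 2z^2 - z - 5) + 31 = -4z^3 + 2z^2 - z + 26 = (z − 2)(-4z^2 - 6z - 13).
So |(-4z^3 + 2z^2 - z - 5) + 31| = |z − 2|·|-4z^2 - 6z - 13|.
Assume first that |z − 2| < 1, so |z| < 3. Then |-4z^2 - 6z - 13| ≤ 4·3^2 + 6·3 + 13 = 67.
Hence |(-4z^3 + 2z^2 - z - 5) + 31| ≤ 67|z − 2| < ϵ provided |z − 2| < ϵ/67.
Take δ = min(1, ϵ/67). Then 0 < |z − 2| < δ gives both |z − 2| < 1 and |z − 2| < ϵ/67, so |(-4z^3 + 2z^2 - z - 5) + 31| < ϵ.

δ = min(1, ϵ/67)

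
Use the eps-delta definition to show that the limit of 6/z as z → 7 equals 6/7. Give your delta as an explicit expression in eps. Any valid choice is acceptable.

delta = min(7/2, (49/12)eps)

Fix eps > 0. We seek delta > 0 such that 0 < |z − 7| < delta implies |6/z − (6/7)| < eps.
|6/z − (6/7)| = 6·|7 − z|/(7·|z|) = 6|z − 7|/(7|z|).
Restrict delta ≤ 7/2. Then |z − 7| < 7/2 gives |z| > 7/2, so 7|z| > 49/2.
Then |6/z − (6/7)| < 6|z − 7|/(49/2), which is < eps when |z − 7| < (49/12)eps.
Take delta = min(7/2, (49/12)eps). Then 0 < |z − 7| < delta gives both |z − 7| < 7/2 and |z − 7| < (49/12)eps, so |6/z − (6/7)| < eps.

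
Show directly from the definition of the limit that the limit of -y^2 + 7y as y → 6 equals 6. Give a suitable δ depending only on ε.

δ = min(2, ε/9)

Let ε > 0. We want δ > 0 such that 0 < |y − 6| < δ implies |(-y^2 + 7y) − 6| < ε.
(-y^2 + 7y) − 6 = -y^2 + 7y - 6 = (y − 6)(-y + 1).
So |(-y^2 + 7y) − 6| = |y − 6|·|-y + 1|.
Assume first that |y − 6| < 2, so |y| < 8. Then |-y + 1| ≤ 8 + 1 = 9.
Hence |(-y^2 + 7y) − 6| ≤ 9|y − 6| < ε provided |y − 6| < ε/9.
Take δ = min(2, ε/9). Then 0 < |y − 6| < δ gives both |y − 6| < 2 and |y − 6| < ε/9, so |(-y^2 + 7y) − 6| < ε.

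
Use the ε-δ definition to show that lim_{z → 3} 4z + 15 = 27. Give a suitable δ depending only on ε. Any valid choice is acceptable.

δ = ε/4

Let ε > 0. We need δ > 0 so that 0 < |z − 3| < δ implies |(4z + 15) − 27| < ε.
Since (4z + 15) − 27 = 4(z − 3), we have |(4z + 15) − 27| = 4|z − 3|.
Thus it suffices that |z − 3| < ε/4.
Take δ = ε/4. If 0 < |z − 3| < δ then |(4z + 15) − 27| = 4|z − 3| < 4·(ε/4) = ε.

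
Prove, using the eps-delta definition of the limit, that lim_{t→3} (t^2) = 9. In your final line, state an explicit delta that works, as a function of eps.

delta = min(1, eps/7)

Fix eps > 0. We seek delta > 0 with 0 < |t − 3| < delta ⇒ |t^2 − 9| < eps.
Factor: t^2 − 9 = (t − 3)(t + 3), so |t^2 − 9| = |t − 3|·|t + 3|.
Impose delta ≤ 1 so that |t| < 4; then |t + 3| ≤ 7.
Hence |t^2 − 9| ≤ 7|t − 3|, which is < eps once |t − 3| < eps/7.
Take delta = min(1, eps/7). If 0 < |t − 3| < delta then both bounds hold and |t^2 − 9| ≤ 7|t − 3| < 7·(eps/7) = eps.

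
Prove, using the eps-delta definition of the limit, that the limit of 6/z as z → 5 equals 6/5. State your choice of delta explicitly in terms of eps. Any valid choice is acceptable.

delta = min(5/2, (25/12)eps)

Fix eps > 0. We seek delta > 0 such that 0 < |z − 5| < delta implies |6/z − (6/5)| < eps.
|6/z − (6/5)| = 6·|5 − z|/(5·|z|) = 6|z − 5|/(5|z|).
Require delta ≤ 5/2 so that |z| > 5 − 5/2 = 5/2, hence 5|z| > 25/2.
Then |6/z − (6/5)| < 6|z − 5|/(25/2), which is < eps when |z − 5| < (25/12)eps.
Take delta = min(5/2, (25/12)eps). Then 0 < |z − 5| < delta gives both |z − 5| < 5/2 and |z − 5| < (25/12)eps, so |6/z − (6/5)| < eps.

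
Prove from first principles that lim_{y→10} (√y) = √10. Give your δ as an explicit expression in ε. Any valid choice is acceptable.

Let ε > 0 be given. We want δ > 0 such that 0 < |y − 10| < δ implies |√y − √10| < ε.
Multiplying by the conjugate, |√y − √10| = |y − 10|/(√y + √10).
Restrict δ ≤ 10 so that |y − 10| < 10 forces y > 0, and then √y + √10 > √10.
Hence |√y − √10| < |y − 10|/√10, which is < ε once |y − 10| < √10·ε.
Take δ = min(10, √10·ε). If 0 < |y − 10| < δ then y > 0 and |√y − √10| < |y − 10|/√10 < ε.

δ = min(10, √10·ε)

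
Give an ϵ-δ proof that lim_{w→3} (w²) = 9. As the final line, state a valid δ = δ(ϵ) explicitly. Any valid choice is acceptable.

δ = min(2, ϵ/8)

Let ϵ > 0 be given. We seek δ > 0 with 0 < |w − 3| < δ ⇒ |w² − 9| < ϵ.
Factor: w² − 9 = (w − 3)(w + 3), so |w² − 9| = |w − 3|·|w + 3|.
Impose δ ≤ 2 so that |w| < 5; then |w + 3| ≤ 8.
Hence |w² − 9| ≤ 8|w − 3|, which is < ϵ once |w − 3| < ϵ/8.
Take δ = min(2, ϵ/8). If 0 < |w − 3| < δ then both bounds hold and |w² − 9| ≤ 8|w − 3| < 8·(ϵ/8) = ϵ.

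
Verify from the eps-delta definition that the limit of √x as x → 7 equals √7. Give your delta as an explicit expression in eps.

Let eps > 0 be given. We want delta > 0 such that 0 < |x − 7| < delta implies |√x − √7| < eps.
Rationalise: √x − √7 = (x − 7)/(√x + √7), so |√x − √7| = |x − 7|/(√x + √7).
Restrict delta ≤ 7 so that |x − 7| < 7 forces x > 0, and then √x + √7 > √7.
Hence |√x − √7| < |x − 7|/√7, which is < eps once |x − 7| < √7·eps.
Take delta = min(7, √7·eps). If 0 < |x − 7| < delta then x > 0 and |√x − √7| < |x − 7|/√7 < eps.

delta = min(7, √7·eps)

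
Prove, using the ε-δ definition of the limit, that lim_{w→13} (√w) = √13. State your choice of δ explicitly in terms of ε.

δ = min(13, √13·ε)

Fix ε > 0. We want δ > 0 such that 0 < |w − 13| < δ implies |√w − √13| < ε.
Multiplying by the conjugate, |√w − √13| = |w − 13|/(√w + √13).
Restrict δ ≤ 13 so that |w − 13| < 13 forces w > 0, and then √w + √13 > √13.
Hence |√w − √13| < |w − 13|/√13, which is < ε once |w − 13| < √13·ε.
Take δ = min(13, √13·ε). If 0 < |w − 13| < δ then w > 0 and |√w − √13| < |w − 13|/√13 < ε.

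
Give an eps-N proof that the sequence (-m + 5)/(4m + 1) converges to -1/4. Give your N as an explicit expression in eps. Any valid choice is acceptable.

Fix eps > 0. For m ≥ 1, |(-m + 5)/(4m + 1) + 1/4| = |21|/(4(4m + 1)) = 21/(4(4m + 1)).
Since 4m + 1 ≥ 4m for m ≥ 1, this is ≤ 21/(4·4m) = (21/16)/m.
So |(-m + 5)/(4m + 1) + 1/4| < eps whenever m > (21/16)/eps.
Take N = (21/16)/eps. If m > N then |(-m + 5)/(4m + 1) + 1/4| ≤ (21/16)/m < eps.

N = (21/16)/eps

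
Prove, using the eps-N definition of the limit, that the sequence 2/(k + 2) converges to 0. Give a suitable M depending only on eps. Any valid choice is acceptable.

Suppose eps > 0. For k ≥ 1, |2/(k + 2) − 0| = 2/(k + 2) ≤ 2/k.
We need 2/k < eps, i.e. k > 2/eps.
Take M = 2/eps. If k > M then |2/(k + 2)| ≤ 2/k < eps.

M = 2/eps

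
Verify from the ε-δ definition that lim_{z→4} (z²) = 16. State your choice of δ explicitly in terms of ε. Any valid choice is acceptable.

δ = min(1, ε/9)

Suppose ε > 0. We seek δ > 0 with 0 < |z − 4| < δ ⇒ |z² − 16| < ε.
Factor: z² − 16 = (z − 4)(z + 4), so |z² − 16| = |z − 4|·|z + 4|.
Impose δ ≤ 1 so that |z| < 5; then |z + 4| ≤ 9.
Hence |z² − 16| ≤ 9|z − 4|, which is < ε once |z − 4| < ε/9.
Take δ = min(1, ε/9). If 0 < |z − 4| < δ then both bounds hold and |z² − 16| ≤ 9|z − 4| < 9·(ε/9) = ε.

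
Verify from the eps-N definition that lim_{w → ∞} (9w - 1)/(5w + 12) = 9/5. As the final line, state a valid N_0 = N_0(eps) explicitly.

Let eps > 0. We seek N_0 > 0 such that w > N_0 implies |(9w - 1)/(5w + 12) − (9/5)| < eps.
(9w - 1)/(5w + 12) − (9/5) = (5(9w - 1) − 9(5w + 12)) / (5(5w + 12)) = -113/(5(5w + 12)).
For w > 0 we have 5w + 12 > 5w, so |(9w - 1)/(5w + 12) − (9/5)| = 113/(5(5w + 12)) < 113/(5·5w) = (113/25)/w.
Thus |(9w - 1)/(5w + 12) − (9/5)| < eps whenever w > (113/25)/eps.
Take N_0 = (113/25)/eps. If w > N_0 then |(9w - 1)/(5w + 12) − (9/5)| < (113/25)/w < eps.

N_0 = (113/25)/eps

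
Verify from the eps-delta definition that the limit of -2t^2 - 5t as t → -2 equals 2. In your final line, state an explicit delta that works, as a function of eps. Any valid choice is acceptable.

Suppose eps > 0. We want delta > 0 such that 0 < |t + 2| < delta implies |(-2t^2 - 5t) − 2| < eps.
(-2t^2 - 5t) − 2 = -2t^2 - 5t - 2 = (t + 2)(-2t - 1).
So |(-2t^2 - 5t) − 2| = |t + 2|·|-2t - 1|.
Assume first that |t + 2| < 2, so |t| < 4. Then |-2t - 1| ≤ 2·4 + 1 = 9.
Hence |(-2t^2 - 5t) − 2| ≤ 9|t + 2| < eps provided |t + 2| < eps/9.
Choosing delta = min(2, eps/9) ensures both conditions, hence |(-2t^2 - 5t) − 2| < eps.

delta = min(2, eps/9)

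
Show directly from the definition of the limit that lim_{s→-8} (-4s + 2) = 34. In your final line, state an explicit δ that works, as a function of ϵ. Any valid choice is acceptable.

Suppose ϵ > 0. We need δ > 0 so that 0 < |s + 8| < δ implies |(-4s + 2) − 34| < ϵ.
|(-4s + 2) − 34| = |-4s - 32| = 4|s + 8|.
So 4|s + 8| < ϵ exactly when |s + 8| < ϵ/4.
Take δ = ϵ/4. If 0 < |s + 8| < δ then |(-4s + 2) − 34| = 4|s + 8| < 4·(ϵ/4) = ϵ.

δ = ϵ/4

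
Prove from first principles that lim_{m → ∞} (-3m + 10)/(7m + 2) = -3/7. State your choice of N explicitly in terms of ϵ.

Suppose ϵ > 0. For m ≥ 1, |(-3m + 10)/(7m + 2) + 3/7| = |76|/(7(7m + 2)) = 76/(7(7m + 2)).
Since 7m + 2 ≥ 7m for m ≥ 1, this is ≤ 76/(7·7m) = (76/49)/m.
So |(-3m + 10)/(7m + 2) + 3/7| < ϵ whenever m > (76/49)/ϵ.
Take N = (76/49)/ϵ. If m > N then |(-3m + 10)/(7m + 2) + 3/7| ≤ (76/49)/m < ϵ.

N = (76/49)/ϵ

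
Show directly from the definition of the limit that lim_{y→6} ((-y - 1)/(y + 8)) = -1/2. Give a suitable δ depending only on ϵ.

δ = min(7, 14ϵ)

Let ϵ > 0. We want δ > 0 with 0 < |y − 6| < δ ⇒ |(-y - 1)/(y + 8) + 1/2| < ϵ.
Combining over a common denominator, (-y - 1)/(y + 8) + 1/2 = [(-y - 1)·14 − (-7)·(y + 8)] / [14·(y + 8)] = -7(y − 6) / (14(y + 8)).
So |(-y - 1)/(y + 8) + 1/2| = 7|y − 6| / (14·|y + 8|).
Require δ ≤ 7, so |y + 8| ≥ |14| − |y − 6| > 14 − 7 = 7.
Hence |(-y - 1)/(y + 8) + 1/2| < 7|y − 6|/(14·7) = (1/14)|y − 6|, which is < ϵ once |y − 6| < 14ϵ.
Take δ = min(7, 14ϵ). Then 0 < |y − 6| < δ forces both bounds, so |(-y - 1)/(y + 8) + 1/2| < ϵ.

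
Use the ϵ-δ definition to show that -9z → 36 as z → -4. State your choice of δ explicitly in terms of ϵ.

δ = ϵ/9

Let ϵ > 0 be given. We need δ > 0 so that 0 < |z + 4| < δ implies |(-9z) − 36| < ϵ.
Since (-9z) − 36 = -9(z + 4), we have |(-9z) − 36| = 9|z + 4|.
So 9|z + 4| < ϵ exactly when |z + 4| < ϵ/9.
Choosing δ = ϵ/9 gives |(-9z) − 36| = 9|z + 4| < ϵ whenever |z + 4| < δ.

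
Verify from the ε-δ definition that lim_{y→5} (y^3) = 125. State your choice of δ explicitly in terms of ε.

Let ε > 0. We seek δ > 0 with 0 < |y − 5| < δ ⇒ |y^3 − 125| < ε.
Factor: y^3 − 125 = (y − 5)(y^2 + 5y + 25), so |y^3 − 125| = |y − 5|·|y^2 + 5y + 25|.
Restrict δ ≤ 1. Then |y − 5| < 1 gives |y| < 6, so by the triangle inequality |y^2 + 5y + 25| ≤ 6^2 + 5·6 + 25 = 91.
Hence |y^3 − 125| ≤ 91|y − 5|, which is < ε once |y − 5| < ε/91.
Take δ = min(1, ε/91). If 0 < |y − 5| < δ then both bounds hold and |y^3 − 125| ≤ 91|y − 5| < 91·(ε/91) = ε.

δ = min(1, ε/91)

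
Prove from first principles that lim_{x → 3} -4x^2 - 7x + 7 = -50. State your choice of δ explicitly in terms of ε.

δ = min(2, ε/39)

Fix ε > 0. We want δ > 0 such that 0 < |x − 3| < δ implies |(-4x^2 - 7x + 7) + 50| < ε.
(-4x^2 - 7x + 7) + 50 = -4x^2 - 7x + 57 = (x − 3)(-4x - 19).
So |(-4x^2 - 7x + 7) + 50| = |x − 3|·|-4x - 19|.
Assume first that |x − 3| < 2, so |x| < 5. Then |-4x - 19| ≤ 4·5 + 19 = 39.
Hence |(-4x^2 - 7x + 7) + 50| ≤ 39|x − 3| < ε provided |x − 3| < ε/39.
Choosing δ = min(2, ε/39) ensures both conditions, hence |(-4x^2 - 7x + 7) + 50| < ε.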